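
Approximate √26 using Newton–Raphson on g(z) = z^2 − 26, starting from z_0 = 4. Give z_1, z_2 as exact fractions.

g'(z) = 2z.
g(4) = −10, g'(4) = 8, so z_1 = 4 − (−10)/8 = 21/4.
g(21/4) = 25/16, g'(21/4) = 21/2, so z_2 = (21/4) − (25/16)/(21/2) = 857/168.

z_1 = 21/4, z_2 = 857/168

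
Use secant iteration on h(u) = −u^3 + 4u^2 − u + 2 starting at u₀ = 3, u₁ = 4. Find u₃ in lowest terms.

h(3) = 8, h(4) = −2. u₂ = 4 − (−2)·(4 − 3)/((−2) − 8) = 19/5.
h(4) = −2, h(19/5) = 136/125. u₃ = (19/5) − (136/125)·((19/5) − 4)/((136/125) − (−2)) = 747/193.

747/193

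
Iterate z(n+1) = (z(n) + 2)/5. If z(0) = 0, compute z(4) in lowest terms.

312/625

z(1) = (0 + 2)/5 = 2/5.
z(2) = ((2/5) + 2)/5 = 12/25.
z(3) = ((12/25) + 2)/5 = 62/125.
z(4) = ((62/125) + 2)/5 = 312/625.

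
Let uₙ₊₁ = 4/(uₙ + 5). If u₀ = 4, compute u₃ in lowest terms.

196/281

u₁ = 4/(4 + 5) = 4/9.
u₂ = 4/(4/9 + 5) = 36/49.
u₃ = 4/(36/49 + 5) = 196/281.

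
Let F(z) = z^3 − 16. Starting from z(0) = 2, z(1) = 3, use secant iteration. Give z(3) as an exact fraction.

F(2) = −8, F(3) = 11. z(2) = 3 − 11·(3 − 2)/(11 − (−8)) = 46/19.
F(3) = 11, F(46/19) = −12408/6859. z(3) = (46/19) − (−12408/6859)·((46/19) − 3)/((−12408/6859) − 11) = 19990/7987.

19990/7987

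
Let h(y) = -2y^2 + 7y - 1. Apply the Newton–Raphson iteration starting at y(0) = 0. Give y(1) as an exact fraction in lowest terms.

h'(y) = -4y + 7.
h(0) = -1, h'(0) = 7, so y(1) = 0 - (-1)/7 = 1/7.

1/7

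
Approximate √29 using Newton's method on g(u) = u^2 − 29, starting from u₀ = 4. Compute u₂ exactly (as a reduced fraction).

3881/720

g'(u) = 2u.
g(4) = −13, g'(4) = 8, so u₁ = 4 − (−13)/8 = 45/8.
g(45/8) = 169/64, g'(45/8) = 45/4, so u₂ = (45/8) − (169/64)/(45/4) = 3881/720.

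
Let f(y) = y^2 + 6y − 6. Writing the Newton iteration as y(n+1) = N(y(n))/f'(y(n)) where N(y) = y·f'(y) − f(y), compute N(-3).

f'(y) = 2y + 6.
N(y) = y·f'(y) − f(y) = y·(2y + 6) − (y^2 + 6y − 6) = y^2 + 6.
N(-3) = 15.

15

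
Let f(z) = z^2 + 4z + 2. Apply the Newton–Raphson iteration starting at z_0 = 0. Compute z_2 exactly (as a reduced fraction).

f'(z) = 2z + 4.
f(0) = 2, f'(0) = 4, so z_1 = 0 - 2/4 = -1/2.
f(-1/2) = 1/4, f'(-1/2) = 3, so z_2 = (-1/2) - (1/4)/3 = -7/12.

-7/12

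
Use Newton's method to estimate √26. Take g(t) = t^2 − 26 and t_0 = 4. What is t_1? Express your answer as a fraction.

g'(t) = 2t.
g(4) = −10, g'(4) = 8, so t_1 = 4 − (−10)/8 = 21/4.

21/4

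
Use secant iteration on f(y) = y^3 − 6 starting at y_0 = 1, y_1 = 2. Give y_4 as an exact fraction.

17817764/9802299

f(1) = −5, f(2) = 2. y_2 = 2 − 2·(2 − 1)/(2 − (−5)) = 12/7.
f(2) = 2, f(12/7) = −330/343. y_3 = (12/7) − (−330/343)·((12/7) − 2)/((−330/343) − 2) = 459/254.
f(12/7) = −330/343, f(459/254) = −1619805/16387064. y_4 = (459/254) − (−1619805/16387064)·((459/254) − (12/7))/((−1619805/16387064) − (−330/343)) = 17817764/9802299.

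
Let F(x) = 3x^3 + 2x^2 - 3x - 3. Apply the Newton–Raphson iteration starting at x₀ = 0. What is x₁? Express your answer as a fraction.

-1

F'(x) = 9x^2 + 4x - 3.
F(0) = -3, F'(0) = -3, so x₁ = 0 - (-3)/(-3) = -1.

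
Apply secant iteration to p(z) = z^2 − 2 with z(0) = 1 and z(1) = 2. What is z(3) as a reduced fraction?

7/5

p(1) = −1, p(2) = 2. z(2) = 2 − 2·(2 − 1)/(2 − (−1)) = 4/3.
p(2) = 2, p(4/3) = −2/9. z(3) = (4/3) − (−2/9)·((4/3) − 2)/((−2/9) − 2) = 7/5.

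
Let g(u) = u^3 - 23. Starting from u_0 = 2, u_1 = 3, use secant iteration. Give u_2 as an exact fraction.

53/19

g(2) = -15, g(3) = 4. u_2 = 3 - 4·(3 - 2)/(4 - (-15)) = 53/19.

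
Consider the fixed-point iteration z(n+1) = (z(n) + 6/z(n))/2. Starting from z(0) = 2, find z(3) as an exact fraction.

z(1) = (2 + 6/2)/2 = 5/2.
z(2) = (5/2 + 6/(5/2))/2 = 49/20.
z(3) = (49/20 + 6/(49/20))/2 = 4801/1960.

4801/1960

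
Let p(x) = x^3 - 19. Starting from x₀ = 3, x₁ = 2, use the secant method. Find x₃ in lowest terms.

p(3) = 8, p(2) = -11. x₂ = 2 - (-11)·(2 - 3)/((-11) - 8) = 49/19.
p(2) = -11, p(49/19) = -12672/6859. x₃ = (49/19) - (-12672/6859)·((49/19) - 2)/((-12672/6859) - (-11)) = 15385/5707.

15385/5707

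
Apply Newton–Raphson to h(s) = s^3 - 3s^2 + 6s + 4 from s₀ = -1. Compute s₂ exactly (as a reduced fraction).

-689/1335

h'(s) = 3s^2 - 6s + 6.
h(-1) = -6, h'(-1) = 15, so s₁ = (-1) - (-6)/15 = -3/5.
h(-3/5) = -112/125, h'(-3/5) = 267/25, so s₂ = (-3/5) - (-112/125)/(267/25) = -689/1335.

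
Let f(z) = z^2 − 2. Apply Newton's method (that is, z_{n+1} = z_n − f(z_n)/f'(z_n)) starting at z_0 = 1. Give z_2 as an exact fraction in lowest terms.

17/12

f'(z) = 2z.
f(1) = −1, f'(1) = 2, so z_1 = 1 − (−1)/2 = 3/2.
f(3/2) = 1/4, f'(3/2) = 3, so z_2 = (3/2) − (1/4)/3 = 17/12.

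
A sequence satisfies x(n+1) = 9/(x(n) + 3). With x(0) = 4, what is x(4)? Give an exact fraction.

x(1) = 9/(4 + 3) = 9/7.
x(2) = 9/(9/7 + 3) = 21/10.
x(3) = 9/(21/10 + 3) = 30/17.
x(4) = 9/(30/17 + 3) = 17/9.

17/9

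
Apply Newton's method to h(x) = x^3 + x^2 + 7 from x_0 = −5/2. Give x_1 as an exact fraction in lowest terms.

h'(x) = 3x^2 + 2x.
h(−5/2) = −19/8, h'(−5/2) = 55/4, so x_1 = (−5/2) − (−19/8)/(55/4) = −128/55.

−128/55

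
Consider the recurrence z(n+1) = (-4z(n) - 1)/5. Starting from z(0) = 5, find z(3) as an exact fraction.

z(1) = (-4·5 - 1)/5 = -21/5.
z(2) = (-4·(-21/5) - 1)/5 = 79/25.
z(3) = (-4·(79/25) - 1)/5 = -341/125.

-341/125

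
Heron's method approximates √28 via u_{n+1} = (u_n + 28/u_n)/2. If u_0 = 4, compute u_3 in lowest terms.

108497/20504

u_1 = (4 + 28/4)/2 = 11/2.
u_2 = (11/2 + 28/(11/2))/2 = 233/44.
u_3 = (233/44 + 28/(233/44))/2 = 108497/20504.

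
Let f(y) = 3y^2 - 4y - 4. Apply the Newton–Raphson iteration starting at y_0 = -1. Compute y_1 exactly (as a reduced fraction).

f'(y) = 6y - 4.
f(-1) = 3, f'(-1) = -10, so y_1 = (-1) - 3/(-10) = -7/10.

-7/10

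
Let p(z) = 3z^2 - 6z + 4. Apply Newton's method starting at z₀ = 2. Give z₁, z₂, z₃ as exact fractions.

p'(z) = 6z - 6.
p(2) = 4, p'(2) = 6, so z₁ = 2 - 4/6 = 4/3.
p(4/3) = 4/3, p'(4/3) = 2, so z₂ = (4/3) - (4/3)/2 = 2/3.
p(2/3) = 4/3, p'(2/3) = -2, so z₃ = (2/3) - (4/3)/(-2) = 4/3.

z₁ = 4/3, z₂ = 2/3, z₃ = 4/3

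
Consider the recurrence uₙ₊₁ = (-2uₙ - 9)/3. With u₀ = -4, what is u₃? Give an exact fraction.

-31/27

u₁ = (-2·(-4) - 9)/3 = -1/3.
u₂ = (-2·(-1/3) - 9)/3 = -25/9.
u₃ = (-2·(-25/9) - 9)/3 = -31/27.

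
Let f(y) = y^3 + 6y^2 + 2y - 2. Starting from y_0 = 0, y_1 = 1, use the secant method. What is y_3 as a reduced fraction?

292/859

f(0) = -2, f(1) = 7. y_2 = 1 - 7·(1 - 0)/(7 - (-2)) = 2/9.
f(1) = 7, f(2/9) = -910/729. y_3 = (2/9) - (-910/729)·((2/9) - 1)/((-910/729) - 7) = 292/859.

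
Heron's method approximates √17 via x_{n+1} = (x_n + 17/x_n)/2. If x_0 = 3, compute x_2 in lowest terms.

x_1 = (3 + 17/3)/2 = 13/3.
x_2 = (13/3 + 17/(13/3))/2 = 161/39.

161/39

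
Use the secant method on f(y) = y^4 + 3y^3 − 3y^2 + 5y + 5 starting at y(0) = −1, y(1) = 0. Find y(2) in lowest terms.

−1/2

f(−1) = −5, f(0) = 5. y(2) = 0 − 5·(0 − (−1))/(5 − (−5)) = −1/2.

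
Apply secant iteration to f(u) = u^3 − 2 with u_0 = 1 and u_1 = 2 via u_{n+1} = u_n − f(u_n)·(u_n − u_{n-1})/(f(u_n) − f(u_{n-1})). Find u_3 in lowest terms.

75/62

f(1) = −1, f(2) = 6. u_2 = 2 − 6·(2 − 1)/(6 − (−1)) = 8/7.
f(2) = 6, f(8/7) = −174/343. u_3 = (8/7) − (−174/343)·((8/7) − 2)/((−174/343) − 6) = 75/62.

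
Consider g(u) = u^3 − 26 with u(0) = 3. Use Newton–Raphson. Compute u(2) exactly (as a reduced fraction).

767879/259200

g'(u) = 3u^2.
g(3) = 1, g'(3) = 27, so u(1) = 3 − 1/27 = 80/27.
g(80/27) = 242/19683, g'(80/27) = 6400/243, so u(2) = (80/27) − (242/19683)/(6400/243) = 767879/259200.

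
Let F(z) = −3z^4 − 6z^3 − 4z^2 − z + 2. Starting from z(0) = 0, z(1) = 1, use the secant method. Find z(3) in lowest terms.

F(0) = 2, F(1) = −12. z(2) = 1 − (−12)·(1 − 0)/((−12) − 2) = 1/7.
F(1) = −12, F(1/7) = 4218/2401. z(3) = (1/7) − (4218/2401)·((1/7) − 1)/((4218/2401) − (−12)) = 463/1835.

463/1835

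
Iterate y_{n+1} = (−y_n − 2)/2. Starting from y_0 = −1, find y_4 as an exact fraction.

y_1 = (−(−1) − 2)/2 = −1/2.
y_2 = (−(−1/2) − 2)/2 = −3/4.
y_3 = (−(−3/4) − 2)/2 = −5/8.
y_4 = (−(−5/8) − 2)/2 = −11/16.

−11/16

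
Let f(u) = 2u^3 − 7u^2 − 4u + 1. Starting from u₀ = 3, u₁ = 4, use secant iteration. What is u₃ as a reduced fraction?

f(3) = −20, f(4) = 1. u₂ = 4 − 1·(4 − 3)/(1 − (−20)) = 83/21.
f(4) = 1, f(83/21) = −6260/9261. u₃ = (83/21) − (−6260/9261)·((83/21) − 4)/((−6260/9261) − 1) = 61643/15521.

61643/15521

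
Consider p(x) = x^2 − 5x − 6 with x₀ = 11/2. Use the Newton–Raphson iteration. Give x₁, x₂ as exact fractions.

x₁ = 145/24, x₂ = 24481/4080

p'(x) = 2x − 5.
p(11/2) = −13/4, p'(11/2) = 6, so x₁ = (11/2) − (−13/4)/6 = 145/24.
p(145/24) = 169/576, p'(145/24) = 85/12, so x₂ = (145/24) − (169/576)/(85/12) = 24481/4080.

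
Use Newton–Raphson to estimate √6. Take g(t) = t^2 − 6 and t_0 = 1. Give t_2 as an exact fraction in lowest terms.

73/28

g'(t) = 2t.
g(1) = −5, g'(1) = 2, so t_1 = 1 − (−5)/2 = 7/2.
g(7/2) = 25/4, g'(7/2) = 7, so t_2 = (7/2) − (25/4)/7 = 73/28.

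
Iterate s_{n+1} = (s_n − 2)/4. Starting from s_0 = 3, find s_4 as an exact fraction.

s_1 = (3 − 2)/4 = 1/4.
s_2 = ((1/4) − 2)/4 = −7/16.
s_3 = ((−7/16) − 2)/4 = −39/64.
s_4 = ((−39/64) − 2)/4 = −167/256.

−167/256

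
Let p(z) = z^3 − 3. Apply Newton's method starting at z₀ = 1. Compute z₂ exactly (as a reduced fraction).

331/225

p'(z) = 3z^2.
p(1) = −2, p'(1) = 3, so z₁ = 1 − (−2)/3 = 5/3.
p(5/3) = 44/27, p'(5/3) = 25/3, so z₂ = (5/3) − (44/27)/(25/3) = 331/225.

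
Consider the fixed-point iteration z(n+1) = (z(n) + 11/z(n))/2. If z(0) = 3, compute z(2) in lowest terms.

199/60

z(1) = (3 + 11/3)/2 = 10/3.
z(2) = (10/3 + 11/(10/3))/2 = 199/60.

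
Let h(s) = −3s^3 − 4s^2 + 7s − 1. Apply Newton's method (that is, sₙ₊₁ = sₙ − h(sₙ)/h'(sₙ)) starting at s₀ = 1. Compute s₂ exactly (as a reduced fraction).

h'(s) = −9s^2 − 8s + 7.
h(1) = −1, h'(1) = −10, so s₁ = 1 − (−1)/(−10) = 9/10.
h(9/10) = −127/1000, h'(9/10) = −749/100, so s₂ = (9/10) − (−127/1000)/(−749/100) = 3307/3745.

3307/3745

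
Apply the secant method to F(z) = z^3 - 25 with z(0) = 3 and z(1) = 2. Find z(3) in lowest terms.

19255/6559

F(3) = 2, F(2) = -17. z(2) = 2 - (-17)·(2 - 3)/((-17) - 2) = 55/19.
F(2) = -17, F(55/19) = -5100/6859. z(3) = (55/19) - (-5100/6859)·((55/19) - 2)/((-5100/6859) - (-17)) = 19255/6559.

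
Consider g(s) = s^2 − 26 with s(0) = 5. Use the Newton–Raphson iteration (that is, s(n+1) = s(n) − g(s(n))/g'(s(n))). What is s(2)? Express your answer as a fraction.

g'(s) = 2s.
g(5) = −1, g'(5) = 10, so s(1) = 5 − (−1)/10 = 51/10.
g(51/10) = 1/100, g'(51/10) = 51/5, so s(2) = (51/10) − (1/100)/(51/5) = 5201/1020.

5201/1020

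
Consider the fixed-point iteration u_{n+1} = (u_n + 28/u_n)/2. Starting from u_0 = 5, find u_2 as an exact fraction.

u_1 = (5 + 28/5)/2 = 53/10.
u_2 = (53/10 + 28/(53/10))/2 = 5609/1060.

5609/1060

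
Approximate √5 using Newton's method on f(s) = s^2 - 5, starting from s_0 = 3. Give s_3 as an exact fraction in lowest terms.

2207/987

f'(s) = 2s.
f(3) = 4, f'(3) = 6, so s_1 = 3 - 4/6 = 7/3.
f(7/3) = 4/9, f'(7/3) = 14/3, so s_2 = (7/3) - (4/9)/(14/3) = 47/21.
f(47/21) = 4/441, f'(47/21) = 94/21, so s_3 = (47/21) - (4/441)/(94/21) = 2207/987.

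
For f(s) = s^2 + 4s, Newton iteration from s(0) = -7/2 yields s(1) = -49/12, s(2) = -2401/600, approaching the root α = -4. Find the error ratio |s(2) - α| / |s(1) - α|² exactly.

s(1) - α = -49/12 - (-4) = -49/12 + 4 = -1/12, so |s(1) - α| = 1/12.
s(2) - α = -2401/600 - (-4) = -2401/600 + 4 = -1/600, so |s(2) - α| = 1/600.
|s(1) - α|² = 1/144.
Ratio = (1/600) / (1/144) = 6/25.

6/25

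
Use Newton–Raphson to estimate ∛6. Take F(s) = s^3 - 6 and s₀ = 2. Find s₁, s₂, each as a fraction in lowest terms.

F'(s) = 3s^2.
F(2) = 2, F'(2) = 12, so s₁ = 2 - 2/12 = 11/6.
F(11/6) = 35/216, F'(11/6) = 121/12, so s₂ = (11/6) - (35/216)/(121/12) = 1979/1089.

s₁ = 11/6, s₂ = 1979/1089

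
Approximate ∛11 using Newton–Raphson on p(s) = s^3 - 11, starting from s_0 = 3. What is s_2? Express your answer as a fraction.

p'(s) = 3s^2.
p(3) = 16, p'(3) = 27, so s_1 = 3 - 16/27 = 65/27.
p(65/27) = 58112/19683, p'(65/27) = 4225/243, so s_2 = (65/27) - (58112/19683)/(4225/243) = 765763/342225.

765763/342225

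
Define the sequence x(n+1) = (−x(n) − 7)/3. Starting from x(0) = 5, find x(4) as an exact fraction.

x(1) = (−5 − 7)/3 = −4.
x(2) = (−(−4) − 7)/3 = −1.
x(3) = (−(−1) − 7)/3 = −2.
x(4) = (−(−2) − 7)/3 = −5/3.

−5/3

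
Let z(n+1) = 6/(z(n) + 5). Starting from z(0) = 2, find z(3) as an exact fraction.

z(1) = 6/(2 + 5) = 6/7.
z(2) = 6/(6/7 + 5) = 42/41.
z(3) = 6/(42/41 + 5) = 246/247.

246/247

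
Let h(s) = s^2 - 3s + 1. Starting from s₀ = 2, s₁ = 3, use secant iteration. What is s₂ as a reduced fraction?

5/2

h(2) = -1, h(3) = 1. s₂ = 3 - 1·(3 - 2)/(1 - (-1)) = 5/2.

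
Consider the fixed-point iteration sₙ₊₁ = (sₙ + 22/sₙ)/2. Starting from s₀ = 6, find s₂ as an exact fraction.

1633/348

s₁ = (6 + 22/6)/2 = 29/6.
s₂ = (29/6 + 22/(29/6))/2 = 1633/348.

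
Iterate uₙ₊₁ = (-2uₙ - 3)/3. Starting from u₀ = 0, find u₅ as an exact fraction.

u₁ = (-2·0 - 3)/3 = -1.
u₂ = (-2·(-1) - 3)/3 = -1/3.
u₃ = (-2·(-1/3) - 3)/3 = -7/9.
u₄ = (-2·(-7/9) - 3)/3 = -13/27.
u₅ = (-2·(-13/27) - 3)/3 = -55/81.

-55/81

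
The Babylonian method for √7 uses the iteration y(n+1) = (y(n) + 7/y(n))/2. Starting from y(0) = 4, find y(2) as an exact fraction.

y(1) = (4 + 7/4)/2 = 23/8.
y(2) = (23/8 + 7/(23/8))/2 = 977/368.

977/368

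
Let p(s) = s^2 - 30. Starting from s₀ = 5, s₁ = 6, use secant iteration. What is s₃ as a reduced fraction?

p(5) = -5, p(6) = 6. s₂ = 6 - 6·(6 - 5)/(6 - (-5)) = 60/11.
p(6) = 6, p(60/11) = -30/121. s₃ = (60/11) - (-30/121)·((60/11) - 6)/((-30/121) - 6) = 115/21.

115/21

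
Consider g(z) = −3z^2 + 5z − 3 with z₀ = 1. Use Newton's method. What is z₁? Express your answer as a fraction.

0

g'(z) = −6z + 5.
g(1) = −1, g'(1) = −1, so z₁ = 1 − (−1)/(−1) = 0.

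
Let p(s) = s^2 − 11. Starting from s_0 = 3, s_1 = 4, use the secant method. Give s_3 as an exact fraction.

p(3) = −2, p(4) = 5. s_2 = 4 − 5·(4 − 3)/(5 − (−2)) = 23/7.
p(4) = 5, p(23/7) = −10/49. s_3 = (23/7) − (−10/49)·((23/7) − 4)/((−10/49) − 5) = 169/51.

169/51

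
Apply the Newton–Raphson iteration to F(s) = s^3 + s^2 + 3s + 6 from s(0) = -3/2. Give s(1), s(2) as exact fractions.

s(1) = -14/9, s(2) = -8098/5211

F'(s) = 3s^2 + 2s + 3.
F(-3/2) = 3/8, F'(-3/2) = 27/4, so s(1) = (-3/2) - (3/8)/(27/4) = -14/9.
F(-14/9) = -8/729, F'(-14/9) = 193/27, so s(2) = (-14/9) - (-8/729)/(193/27) = -8098/5211.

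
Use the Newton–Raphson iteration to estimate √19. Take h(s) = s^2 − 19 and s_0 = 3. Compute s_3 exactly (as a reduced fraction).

h'(s) = 2s.
h(3) = −10, h'(3) = 6, so s_1 = 3 − (−10)/6 = 14/3.
h(14/3) = 25/9, h'(14/3) = 28/3, so s_2 = (14/3) − (25/9)/(28/3) = 367/84.
h(367/84) = 625/7056, h'(367/84) = 367/42, so s_3 = (367/84) − (625/7056)/(367/42) = 268753/61656.

268753/61656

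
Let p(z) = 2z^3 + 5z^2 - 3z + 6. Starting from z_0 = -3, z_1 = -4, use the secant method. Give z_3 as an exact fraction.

-1118/347

p(-3) = 6, p(-4) = -30. z_2 = (-4) - (-30)·((-4) - (-3))/((-30) - 6) = -19/6.
p(-4) = -30, p(-19/6) = 115/54. z_3 = (-19/6) - (115/54)·((-19/6) - (-4))/((115/54) - (-30)) = -1118/347.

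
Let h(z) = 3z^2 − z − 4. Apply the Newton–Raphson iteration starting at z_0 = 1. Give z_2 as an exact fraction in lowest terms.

247/185

h'(z) = 6z − 1.
h(1) = −2, h'(1) = 5, so z_1 = 1 − (−2)/5 = 7/5.
h(7/5) = 12/25, h'(7/5) = 37/5, so z_2 = (7/5) − (12/25)/(37/5) = 247/185.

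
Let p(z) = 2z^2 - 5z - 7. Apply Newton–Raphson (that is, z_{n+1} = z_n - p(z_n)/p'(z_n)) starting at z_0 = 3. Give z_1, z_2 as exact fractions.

p'(z) = 4z - 5.
p(3) = -4, p'(3) = 7, so z_1 = 3 - (-4)/7 = 25/7.
p(25/7) = 32/49, p'(25/7) = 65/7, so z_2 = (25/7) - (32/49)/(65/7) = 1593/455.

z_1 = 25/7, z_2 = 1593/455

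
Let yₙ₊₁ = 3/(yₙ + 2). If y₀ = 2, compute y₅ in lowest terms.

y₁ = 3/(2 + 2) = 3/4.
y₂ = 3/(3/4 + 2) = 12/11.
y₃ = 3/(12/11 + 2) = 33/34.
y₄ = 3/(33/34 + 2) = 102/101.
y₅ = 3/(102/101 + 2) = 303/304.

303/304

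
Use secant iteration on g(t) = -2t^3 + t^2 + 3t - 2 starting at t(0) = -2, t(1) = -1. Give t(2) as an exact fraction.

-8/7

g(-2) = 12, g(-1) = -2. t(2) = (-1) - (-2)·((-1) - (-2))/((-2) - 12) = -8/7.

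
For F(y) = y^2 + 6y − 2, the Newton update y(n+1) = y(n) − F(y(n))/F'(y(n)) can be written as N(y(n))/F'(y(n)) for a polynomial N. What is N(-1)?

3

F'(y) = 2y + 6.
N(y) = y·F'(y) − F(y) = y·(2y + 6) − (y^2 + 6y − 2) = y^2 + 2.
N(-1) = 3.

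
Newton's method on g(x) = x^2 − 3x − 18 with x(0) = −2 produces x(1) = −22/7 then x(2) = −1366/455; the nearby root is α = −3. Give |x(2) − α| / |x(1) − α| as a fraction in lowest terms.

1/65

x(1) − α = −22/7 − (−3) = −22/7 + 3 = −1/7, so |x(1) − α| = 1/7.
x(2) − α = −1366/455 − (−3) = −1366/455 + 3 = −1/455, so |x(2) − α| = 1/455.
Ratio = (1/455) / (1/7) = 1/65.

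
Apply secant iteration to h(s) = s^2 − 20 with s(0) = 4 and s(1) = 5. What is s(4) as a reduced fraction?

1525/341

h(4) = −4, h(5) = 5. s(2) = 5 − 5·(5 − 4)/(5 − (−4)) = 40/9.
h(5) = 5, h(40/9) = −20/81. s(3) = (40/9) − (−20/81)·((40/9) − 5)/((−20/81) − 5) = 76/17.
h(40/9) = −20/81, h(76/17) = −4/289. s(4) = (76/17) − (−4/289)·((76/17) − (40/9))/((−4/289) − (−20/81)) = 1525/341.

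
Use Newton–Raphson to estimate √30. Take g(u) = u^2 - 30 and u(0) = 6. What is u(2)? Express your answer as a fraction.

g'(u) = 2u.
g(6) = 6, g'(6) = 12, so u(1) = 6 - 6/12 = 11/2.
g(11/2) = 1/4, g'(11/2) = 11, so u(2) = (11/2) - (1/4)/11 = 241/44.

241/44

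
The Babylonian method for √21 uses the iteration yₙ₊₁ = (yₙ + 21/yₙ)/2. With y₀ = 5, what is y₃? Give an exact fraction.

y₁ = (5 + 21/5)/2 = 23/5.
y₂ = (23/5 + 21/(23/5))/2 = 527/115.
y₃ = (527/115 + 21/(527/115))/2 = 277727/60605.

277727/60605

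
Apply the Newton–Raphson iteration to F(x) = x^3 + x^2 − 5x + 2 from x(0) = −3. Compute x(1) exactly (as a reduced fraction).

−47/16

F'(x) = 3x^2 + 2x − 5.
F(−3) = −1, F'(−3) = 16, so x(1) = (−3) − (−1)/16 = −47/16.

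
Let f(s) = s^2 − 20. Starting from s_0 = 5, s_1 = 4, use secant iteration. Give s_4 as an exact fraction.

f(5) = 5, f(4) = −4. s_2 = 4 − (−4)·(4 − 5)/((−4) − 5) = 40/9.
f(4) = −4, f(40/9) = −20/81. s_3 = (40/9) − (−20/81)·((40/9) − 4)/((−20/81) − (−4)) = 85/19.
f(40/9) = −20/81, f(85/19) = 5/361. s_4 = (85/19) − (5/361)·((85/19) − (40/9))/((5/361) − (−20/81)) = 1364/305.

1364/305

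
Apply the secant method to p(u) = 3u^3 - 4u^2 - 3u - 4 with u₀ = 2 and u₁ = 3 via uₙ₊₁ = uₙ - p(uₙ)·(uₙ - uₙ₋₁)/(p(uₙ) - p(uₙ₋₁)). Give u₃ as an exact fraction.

p(2) = -2, p(3) = 32. u₂ = 3 - 32·(3 - 2)/(32 - (-2)) = 35/17.
p(3) = 32, p(35/17) = -4672/4913. u₃ = (35/17) - (-4672/4913)·((35/17) - 3)/((-4672/4913) - 32) = 10553/5059.

10553/5059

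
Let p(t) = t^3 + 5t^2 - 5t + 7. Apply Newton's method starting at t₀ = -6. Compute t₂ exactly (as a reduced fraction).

-5220523/866751

p'(t) = 3t^2 + 10t - 5.
p(-6) = 1, p'(-6) = 43, so t₁ = (-6) - 1/43 = -259/43.
p(-259/43) = -560/79507, p'(-259/43) = 80628/1849, so t₂ = (-259/43) - (-560/79507)/(80628/1849) = -5220523/866751.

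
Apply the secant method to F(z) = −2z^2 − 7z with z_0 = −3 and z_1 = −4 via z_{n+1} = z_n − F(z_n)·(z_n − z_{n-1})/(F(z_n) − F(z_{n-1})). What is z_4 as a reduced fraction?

F(−3) = 3, F(−4) = −4. z_2 = (−4) − (−4)·((−4) − (−3))/((−4) − 3) = −24/7.
F(−4) = −4, F(−24/7) = 24/49. z_3 = (−24/7) − (24/49)·((−24/7) − (−4))/((24/49) − (−4)) = −192/55.
F(−24/7) = 24/49, F(−192/55) = 192/3025. z_4 = (−192/55) − (192/3025)·((−192/55) − (−24/7))/((192/3025) − (24/49)) = −9216/2633.

−9216/2633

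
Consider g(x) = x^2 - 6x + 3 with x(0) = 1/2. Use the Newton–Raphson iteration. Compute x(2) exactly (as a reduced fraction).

g'(x) = 2x - 6.
g(1/2) = 1/4, g'(1/2) = -5, so x(1) = (1/2) - (1/4)/(-5) = 11/20.
g(11/20) = 1/400, g'(11/20) = -49/10, so x(2) = (11/20) - (1/400)/(-49/10) = 1079/1960.

1079/1960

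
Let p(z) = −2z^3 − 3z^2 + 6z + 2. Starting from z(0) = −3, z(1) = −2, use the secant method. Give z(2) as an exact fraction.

p(−3) = 11, p(−2) = −6. z(2) = (−2) − (−6)·((−2) − (−3))/((−6) − 11) = −40/17.

−40/17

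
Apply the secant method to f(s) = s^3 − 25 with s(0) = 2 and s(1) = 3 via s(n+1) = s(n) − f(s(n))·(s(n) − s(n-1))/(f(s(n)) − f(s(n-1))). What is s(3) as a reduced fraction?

f(2) = −17, f(3) = 2. s(2) = 3 − 2·(3 − 2)/(2 − (−17)) = 55/19.
f(3) = 2, f(55/19) = −5100/6859. s(3) = (55/19) − (−5100/6859)·((55/19) − 3)/((−5100/6859) − 2) = 27505/9409.

27505/9409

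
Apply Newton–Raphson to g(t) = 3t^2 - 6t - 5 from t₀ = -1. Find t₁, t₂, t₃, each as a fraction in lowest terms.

t₁ = -2/3, t₂ = -19/30, t₃ = -1861/2940

g'(t) = 6t - 6.
g(-1) = 4, g'(-1) = -12, so t₁ = (-1) - 4/(-12) = -2/3.
g(-2/3) = 1/3, g'(-2/3) = -10, so t₂ = (-2/3) - (1/3)/(-10) = -19/30.
g(-19/30) = 1/300, g'(-19/30) = -49/5, so t₃ = (-19/30) - (1/300)/(-49/5) = -1861/2940.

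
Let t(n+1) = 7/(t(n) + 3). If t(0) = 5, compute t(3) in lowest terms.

217/149

t(1) = 7/(5 + 3) = 7/8.
t(2) = 7/(7/8 + 3) = 56/31.
t(3) = 7/(56/31 + 3) = 217/149.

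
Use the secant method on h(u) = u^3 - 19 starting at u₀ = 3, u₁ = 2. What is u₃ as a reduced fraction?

15385/5707

h(3) = 8, h(2) = -11. u₂ = 2 - (-11)·(2 - 3)/((-11) - 8) = 49/19.
h(2) = -11, h(49/19) = -12672/6859. u₃ = (49/19) - (-12672/6859)·((49/19) - 2)/((-12672/6859) - (-11)) = 15385/5707.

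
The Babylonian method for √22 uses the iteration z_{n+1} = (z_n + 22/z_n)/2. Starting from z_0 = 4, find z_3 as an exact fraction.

1016657/216752

z_1 = (4 + 22/4)/2 = 19/4.
z_2 = (19/4 + 22/(19/4))/2 = 713/152.
z_3 = (713/152 + 22/(713/152))/2 = 1016657/216752.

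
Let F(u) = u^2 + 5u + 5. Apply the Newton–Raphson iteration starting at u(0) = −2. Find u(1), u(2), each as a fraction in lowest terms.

u(1) = −1, u(2) = −4/3

F'(u) = 2u + 5.
F(−2) = −1, F'(−2) = 1, so u(1) = (−2) − (−1)/1 = −1.
F(−1) = 1, F'(−1) = 3, so u(2) = (−1) − 1/3 = −4/3.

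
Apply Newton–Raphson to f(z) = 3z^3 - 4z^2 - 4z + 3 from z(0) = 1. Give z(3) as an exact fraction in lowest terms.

141061/249339

f'(z) = 9z^2 - 8z - 4.
f(1) = -2, f'(1) = -3, so z(1) = 1 - (-2)/(-3) = 1/3.
f(1/3) = 4/3, f'(1/3) = -17/3, so z(2) = (1/3) - (4/3)/(-17/3) = 29/51.
f(29/51) = -80/4913, f'(29/51) = -4889/867, so z(3) = (29/51) - (-80/4913)/(-4889/867) = 141061/249339.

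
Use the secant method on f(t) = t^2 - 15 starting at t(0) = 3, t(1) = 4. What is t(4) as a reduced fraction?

1921/496

f(3) = -6, f(4) = 1. t(2) = 4 - 1·(4 - 3)/(1 - (-6)) = 27/7.
f(4) = 1, f(27/7) = -6/49. t(3) = (27/7) - (-6/49)·((27/7) - 4)/((-6/49) - 1) = 213/55.
f(27/7) = -6/49, f(213/55) = -6/3025. t(4) = (213/55) - (-6/3025)·((213/55) - (27/7))/((-6/3025) - (-6/49)) = 1921/496.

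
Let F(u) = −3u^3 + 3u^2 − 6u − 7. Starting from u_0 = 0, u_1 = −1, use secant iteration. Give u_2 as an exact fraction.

−7/12

F(0) = −7, F(−1) = 5. u_2 = (−1) − 5·((−1) − 0)/(5 − (−7)) = −7/12.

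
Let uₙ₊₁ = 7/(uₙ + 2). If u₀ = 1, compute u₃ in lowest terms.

u₁ = 7/(1 + 2) = 7/3.
u₂ = 7/(7/3 + 2) = 21/13.
u₃ = 7/(21/13 + 2) = 91/47.

91/47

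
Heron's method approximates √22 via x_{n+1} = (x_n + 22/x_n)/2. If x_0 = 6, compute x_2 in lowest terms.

x_1 = (6 + 22/6)/2 = 29/6.
x_2 = (29/6 + 22/(29/6))/2 = 1633/348.

1633/348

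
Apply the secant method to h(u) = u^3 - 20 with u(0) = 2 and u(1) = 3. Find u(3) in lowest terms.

23270/8599

h(2) = -12, h(3) = 7. u(2) = 3 - 7·(3 - 2)/(7 - (-12)) = 50/19.
h(3) = 7, h(50/19) = -12180/6859. u(3) = (50/19) - (-12180/6859)·((50/19) - 3)/((-12180/6859) - 7) = 23270/8599.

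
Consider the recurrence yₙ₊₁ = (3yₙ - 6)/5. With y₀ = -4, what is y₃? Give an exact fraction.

y₁ = (3·(-4) - 6)/5 = -18/5.
y₂ = (3·(-18/5) - 6)/5 = -84/25.
y₃ = (3·(-84/25) - 6)/5 = -402/125.

-402/125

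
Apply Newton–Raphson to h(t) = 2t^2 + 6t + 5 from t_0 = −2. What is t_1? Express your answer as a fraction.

−3/2

h'(t) = 4t + 6.
h(−2) = 1, h'(−2) = −2, so t_1 = (−2) − 1/(−2) = −3/2.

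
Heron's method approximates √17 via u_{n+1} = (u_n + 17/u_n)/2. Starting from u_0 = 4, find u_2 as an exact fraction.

u_1 = (4 + 17/4)/2 = 33/8.
u_2 = (33/8 + 17/(33/8))/2 = 2177/528.

2177/528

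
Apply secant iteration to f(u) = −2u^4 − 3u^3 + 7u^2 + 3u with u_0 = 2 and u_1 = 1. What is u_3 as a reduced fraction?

31424/11741

f(2) = −22, f(1) = 5. u_2 = 1 − 5·(1 − 2)/(5 − (−22)) = 32/27.
f(1) = 5, f(32/27) = 2363680/531441. u_3 = (32/27) − (2363680/531441)·((32/27) − 1)/((2363680/531441) − 5) = 31424/11741.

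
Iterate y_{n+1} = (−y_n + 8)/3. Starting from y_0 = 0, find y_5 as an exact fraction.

488/243

y_1 = (−0 + 8)/3 = 8/3.
y_2 = (−(8/3) + 8)/3 = 16/9.
y_3 = (−(16/9) + 8)/3 = 56/27.
y_4 = (−(56/27) + 8)/3 = 160/81.
y_5 = (−(160/81) + 8)/3 = 488/243.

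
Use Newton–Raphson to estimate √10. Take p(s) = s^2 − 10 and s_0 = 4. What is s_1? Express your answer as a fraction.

p'(s) = 2s.
p(4) = 6, p'(4) = 8, so s_1 = 4 − 6/8 = 13/4.

13/4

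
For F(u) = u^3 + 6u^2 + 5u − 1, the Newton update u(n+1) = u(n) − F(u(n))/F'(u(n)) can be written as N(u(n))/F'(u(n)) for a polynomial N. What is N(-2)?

9

F'(u) = 3u^2 + 12u + 5.
N(u) = u·F'(u) − F(u) = u·(3u^2 + 12u + 5) − (u^3 + 6u^2 + 5u − 1) = 2u^3 + 6u^2 + 1.
N(-2) = 9.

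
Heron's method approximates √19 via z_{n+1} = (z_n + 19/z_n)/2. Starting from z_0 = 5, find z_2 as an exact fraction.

959/220

z_1 = (5 + 19/5)/2 = 22/5.
z_2 = (22/5 + 19/(22/5))/2 = 959/220.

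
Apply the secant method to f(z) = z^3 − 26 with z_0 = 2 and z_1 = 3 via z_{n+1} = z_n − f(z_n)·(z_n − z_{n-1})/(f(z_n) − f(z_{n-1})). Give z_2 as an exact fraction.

f(2) = −18, f(3) = 1. z_2 = 3 − 1·(3 − 2)/(1 − (−18)) = 56/19.

56/19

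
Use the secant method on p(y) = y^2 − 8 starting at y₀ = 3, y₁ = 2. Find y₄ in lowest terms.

p(3) = 1, p(2) = −4. y₂ = 2 − (−4)·(2 − 3)/((−4) − 1) = 14/5.
p(2) = −4, p(14/5) = −4/25. y₃ = (14/5) − (−4/25)·((14/5) − 2)/((−4/25) − (−4)) = 17/6.
p(14/5) = −4/25, p(17/6) = 1/36. y₄ = (17/6) − (1/36)·((17/6) − (14/5))/((1/36) − (−4/25)) = 478/169.

478/169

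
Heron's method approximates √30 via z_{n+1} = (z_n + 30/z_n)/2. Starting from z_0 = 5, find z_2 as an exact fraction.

241/44

z_1 = (5 + 30/5)/2 = 11/2.
z_2 = (11/2 + 30/(11/2))/2 = 241/44.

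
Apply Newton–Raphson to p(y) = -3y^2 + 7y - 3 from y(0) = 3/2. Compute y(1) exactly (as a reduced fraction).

15/8

p'(y) = -6y + 7.
p(3/2) = 3/4, p'(3/2) = -2, so y(1) = (3/2) - (3/4)/(-2) = 15/8.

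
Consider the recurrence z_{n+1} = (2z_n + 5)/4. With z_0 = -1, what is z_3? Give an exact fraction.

33/16

z_1 = (2·(-1) + 5)/4 = 3/4.
z_2 = (2·(3/4) + 5)/4 = 13/8.
z_3 = (2·(13/8) + 5)/4 = 33/16.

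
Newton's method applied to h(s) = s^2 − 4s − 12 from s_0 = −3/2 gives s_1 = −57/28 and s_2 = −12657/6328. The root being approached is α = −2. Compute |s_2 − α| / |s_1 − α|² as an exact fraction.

s_1 − α = −57/28 − (−2) = −57/28 + 2 = −1/28, so |s_1 − α| = 1/28.
s_2 − α = −12657/6328 − (−2) = −12657/6328 + 2 = −1/6328, so |s_2 − α| = 1/6328.
|s_1 − α|² = 1/784.
Ratio = (1/6328) / (1/784) = 14/113.

14/113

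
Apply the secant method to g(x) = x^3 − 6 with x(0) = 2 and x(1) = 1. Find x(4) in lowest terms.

11044753/6091098

g(2) = 2, g(1) = −5. x(2) = 1 − (−5)·(1 − 2)/((−5) − 2) = 12/7.
g(1) = −5, g(12/7) = −330/343. x(3) = (12/7) − (−330/343)·((12/7) − 1)/((−330/343) − (−5)) = 522/277.
g(12/7) = −330/343, g(522/277) = 14713050/21253933. x(4) = (522/277) − (14713050/21253933)·((522/277) − (12/7))/((14713050/21253933) − (−330/343)) = 11044753/6091098.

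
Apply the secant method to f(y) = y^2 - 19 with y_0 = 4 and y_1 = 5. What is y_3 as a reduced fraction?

61/14

f(4) = -3, f(5) = 6. y_2 = 5 - 6·(5 - 4)/(6 - (-3)) = 13/3.
f(5) = 6, f(13/3) = -2/9. y_3 = (13/3) - (-2/9)·((13/3) - 5)/((-2/9) - 6) = 61/14.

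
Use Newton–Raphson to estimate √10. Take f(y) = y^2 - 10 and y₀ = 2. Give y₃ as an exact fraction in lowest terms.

f'(y) = 2y.
f(2) = -6, f'(2) = 4, so y₁ = 2 - (-6)/4 = 7/2.
f(7/2) = 9/4, f'(7/2) = 7, so y₂ = (7/2) - (9/4)/7 = 89/28.
f(89/28) = 81/784, f'(89/28) = 89/14, so y₃ = (89/28) - (81/784)/(89/14) = 15761/4984.

15761/4984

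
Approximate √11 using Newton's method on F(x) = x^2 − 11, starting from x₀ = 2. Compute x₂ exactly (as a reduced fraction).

401/120

F'(x) = 2x.
F(2) = −7, F'(2) = 4, so x₁ = 2 − (−7)/4 = 15/4.
F(15/4) = 49/16, F'(15/4) = 15/2, so x₂ = (15/4) − (49/16)/(15/2) = 401/120.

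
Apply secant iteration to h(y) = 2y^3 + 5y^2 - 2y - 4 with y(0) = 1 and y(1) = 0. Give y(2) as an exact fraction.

h(1) = 1, h(0) = -4. y(2) = 0 - (-4)·(0 - 1)/((-4) - 1) = 4/5.

4/5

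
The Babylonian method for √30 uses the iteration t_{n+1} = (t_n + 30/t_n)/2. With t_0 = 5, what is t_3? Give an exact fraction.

t_1 = (5 + 30/5)/2 = 11/2.
t_2 = (11/2 + 30/(11/2))/2 = 241/44.
t_3 = (241/44 + 30/(241/44))/2 = 116161/21208.

116161/21208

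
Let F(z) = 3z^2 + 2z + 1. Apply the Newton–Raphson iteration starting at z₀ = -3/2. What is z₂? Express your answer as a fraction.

F'(z) = 6z + 2.
F(-3/2) = 19/4, F'(-3/2) = -7, so z₁ = (-3/2) - (19/4)/(-7) = -23/28.
F(-23/28) = 1083/784, F'(-23/28) = -41/14, so z₂ = (-23/28) - (1083/784)/(-41/14) = -803/2296.

-803/2296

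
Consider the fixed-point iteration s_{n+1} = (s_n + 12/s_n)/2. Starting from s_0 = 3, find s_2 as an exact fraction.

97/28

s_1 = (3 + 12/3)/2 = 7/2.
s_2 = (7/2 + 12/(7/2))/2 = 97/28.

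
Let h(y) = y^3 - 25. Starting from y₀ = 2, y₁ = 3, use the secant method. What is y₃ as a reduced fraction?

27505/9409

h(2) = -17, h(3) = 2. y₂ = 3 - 2·(3 - 2)/(2 - (-17)) = 55/19.
h(3) = 2, h(55/19) = -5100/6859. y₃ = (55/19) - (-5100/6859)·((55/19) - 3)/((-5100/6859) - 2) = 27505/9409.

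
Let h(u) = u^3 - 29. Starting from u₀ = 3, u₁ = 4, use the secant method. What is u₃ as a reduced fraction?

h(3) = -2, h(4) = 35. u₂ = 4 - 35·(4 - 3)/(35 - (-2)) = 113/37.
h(4) = 35, h(113/37) = -26040/50653. u₃ = (113/37) - (-26040/50653)·((113/37) - 4)/((-26040/50653) - 35) = 157673/51397.

157673/51397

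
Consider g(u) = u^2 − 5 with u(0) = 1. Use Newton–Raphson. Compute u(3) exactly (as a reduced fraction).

g'(u) = 2u.
g(1) = −4, g'(1) = 2, so u(1) = 1 − (−4)/2 = 3.
g(3) = 4, g'(3) = 6, so u(2) = 3 − 4/6 = 7/3.
g(7/3) = 4/9, g'(7/3) = 14/3, so u(3) = (7/3) − (4/9)/(14/3) = 47/21.

47/21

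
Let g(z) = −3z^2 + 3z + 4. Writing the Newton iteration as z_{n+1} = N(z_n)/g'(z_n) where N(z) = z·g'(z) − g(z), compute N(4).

−52

g'(z) = −6z + 3.
N(z) = z·g'(z) − g(z) = z·(−6z + 3) − (−3z^2 + 3z + 4) = −3z^2 − 4.
N(4) = −52.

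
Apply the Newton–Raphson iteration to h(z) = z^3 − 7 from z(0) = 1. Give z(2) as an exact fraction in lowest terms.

61/27

h'(z) = 3z^2.
h(1) = −6, h'(1) = 3, so z(1) = 1 − (−6)/3 = 3.
h(3) = 20, h'(3) = 27, so z(2) = 3 − 20/27 = 61/27.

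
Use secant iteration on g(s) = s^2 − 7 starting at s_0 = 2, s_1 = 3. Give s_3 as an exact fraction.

g(2) = −3, g(3) = 2. s_2 = 3 − 2·(3 − 2)/(2 − (−3)) = 13/5.
g(3) = 2, g(13/5) = −6/25. s_3 = (13/5) − (−6/25)·((13/5) − 3)/((−6/25) − 2) = 37/14.

37/14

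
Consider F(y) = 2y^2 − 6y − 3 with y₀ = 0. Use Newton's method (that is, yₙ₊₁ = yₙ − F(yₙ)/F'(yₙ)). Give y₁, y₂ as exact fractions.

y₁ = −1/2, y₂ = −7/16

F'(y) = 4y − 6.
F(0) = −3, F'(0) = −6, so y₁ = 0 − (−3)/(−6) = −1/2.
F(−1/2) = 1/2, F'(−1/2) = −8, so y₂ = (−1/2) − (1/2)/(−8) = −7/16.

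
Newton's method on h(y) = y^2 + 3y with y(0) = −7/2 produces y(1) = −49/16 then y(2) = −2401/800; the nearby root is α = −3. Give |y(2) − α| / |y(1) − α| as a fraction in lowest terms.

y(1) − α = −49/16 − (−3) = −49/16 + 3 = −1/16, so |y(1) − α| = 1/16.
y(2) − α = −2401/800 − (−3) = −2401/800 + 3 = −1/800, so |y(2) − α| = 1/800.
Ratio = (1/800) / (1/16) = 1/50.

1/50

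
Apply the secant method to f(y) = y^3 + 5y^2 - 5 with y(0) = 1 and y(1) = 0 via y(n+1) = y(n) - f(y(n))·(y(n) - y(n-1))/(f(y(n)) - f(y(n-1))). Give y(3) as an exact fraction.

f(1) = 1, f(0) = -5. y(2) = 0 - (-5)·(0 - 1)/((-5) - 1) = 5/6.
f(0) = -5, f(5/6) = -205/216. y(3) = (5/6) - (-205/216)·((5/6) - 0)/((-205/216) - (-5)) = 36/35.

36/35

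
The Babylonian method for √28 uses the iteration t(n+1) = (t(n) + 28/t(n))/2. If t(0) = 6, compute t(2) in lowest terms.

t(1) = (6 + 28/6)/2 = 16/3.
t(2) = (16/3 + 28/(16/3))/2 = 127/24.

127/24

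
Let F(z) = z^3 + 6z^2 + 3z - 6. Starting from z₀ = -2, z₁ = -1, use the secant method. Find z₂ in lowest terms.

-3/2

F(-2) = 4, F(-1) = -4. z₂ = (-1) - (-4)·((-1) - (-2))/((-4) - 4) = -3/2.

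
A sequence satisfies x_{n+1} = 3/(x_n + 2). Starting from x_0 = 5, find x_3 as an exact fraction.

x_1 = 3/(5 + 2) = 3/7.
x_2 = 3/(3/7 + 2) = 21/17.
x_3 = 3/(21/17 + 2) = 51/55.

51/55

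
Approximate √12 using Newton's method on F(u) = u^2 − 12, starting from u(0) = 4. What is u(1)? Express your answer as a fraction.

F'(u) = 2u.
F(4) = 4, F'(4) = 8, so u(1) = 4 − 4/8 = 7/2.

7/2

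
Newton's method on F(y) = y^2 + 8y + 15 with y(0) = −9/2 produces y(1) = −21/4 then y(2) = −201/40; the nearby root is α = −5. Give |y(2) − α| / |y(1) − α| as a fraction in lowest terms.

y(1) − α = −21/4 − (−5) = −21/4 + 5 = −1/4, so |y(1) − α| = 1/4.
y(2) − α = −201/40 − (−5) = −201/40 + 5 = −1/40, so |y(2) − α| = 1/40.
Ratio = (1/40) / (1/4) = 1/10.

1/10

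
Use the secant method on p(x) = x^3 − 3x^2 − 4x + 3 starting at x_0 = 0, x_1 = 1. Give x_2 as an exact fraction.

1/2

p(0) = 3, p(1) = −3. x_2 = 1 − (−3)·(1 − 0)/((−3) − 3) = 1/2.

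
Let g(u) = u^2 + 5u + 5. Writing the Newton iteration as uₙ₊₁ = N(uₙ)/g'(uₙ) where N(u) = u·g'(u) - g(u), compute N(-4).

11

g'(u) = 2u + 5.
N(u) = u·g'(u) - g(u) = u·(2u + 5) - (u^2 + 5u + 5) = u^2 - 5.
N(-4) = 11.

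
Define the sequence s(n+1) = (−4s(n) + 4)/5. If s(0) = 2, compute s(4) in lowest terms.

s(1) = (−4·2 + 4)/5 = −4/5.
s(2) = (−4·(−4/5) + 4)/5 = 36/25.
s(3) = (−4·(36/25) + 4)/5 = −44/125.
s(4) = (−4·(−44/125) + 4)/5 = 676/625.

676/625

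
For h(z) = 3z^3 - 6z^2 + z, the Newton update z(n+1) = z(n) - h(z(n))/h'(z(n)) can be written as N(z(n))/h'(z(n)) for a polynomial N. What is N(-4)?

h'(z) = 9z^2 - 12z + 1.
N(z) = z·h'(z) - h(z) = z·(9z^2 - 12z + 1) - (3z^3 - 6z^2 + z) = 6z^3 - 6z^2.
N(-4) = -480.

-480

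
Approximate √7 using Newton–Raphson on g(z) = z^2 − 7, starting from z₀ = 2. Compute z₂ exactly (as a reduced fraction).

g'(z) = 2z.
g(2) = −3, g'(2) = 4, so z₁ = 2 − (−3)/4 = 11/4.
g(11/4) = 9/16, g'(11/4) = 11/2, so z₂ = (11/4) − (9/16)/(11/2) = 233/88.

233/88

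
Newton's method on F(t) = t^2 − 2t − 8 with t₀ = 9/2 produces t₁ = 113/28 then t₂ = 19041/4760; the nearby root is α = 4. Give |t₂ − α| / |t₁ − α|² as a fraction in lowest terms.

14/85

t₁ − α = 113/28 − 4 = 1/28, so |t₁ − α| = 1/28.
t₂ − α = 19041/4760 − 4 = 1/4760, so |t₂ − α| = 1/4760.
|t₁ − α|² = 1/784.
Ratio = (1/4760) / (1/784) = 14/85.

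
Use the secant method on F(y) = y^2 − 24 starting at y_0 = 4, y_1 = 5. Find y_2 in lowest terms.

44/9

F(4) = −8, F(5) = 1. y_2 = 5 − 1·(5 − 4)/(1 − (−8)) = 44/9.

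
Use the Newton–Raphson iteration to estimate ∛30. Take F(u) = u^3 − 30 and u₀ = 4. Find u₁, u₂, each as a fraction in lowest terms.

u₁ = 79/24, u₂ = 700399/224676

F'(u) = 3u^2.
F(4) = 34, F'(4) = 48, so u₁ = 4 − 34/48 = 79/24.
F(79/24) = 78319/13824, F'(79/24) = 6241/192, so u₂ = (79/24) − (78319/13824)/(6241/192) = 700399/224676.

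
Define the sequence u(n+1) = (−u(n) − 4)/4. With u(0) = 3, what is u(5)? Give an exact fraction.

u(1) = (−3 − 4)/4 = −7/4.
u(2) = (−(−7/4) − 4)/4 = −9/16.
u(3) = (−(−9/16) − 4)/4 = −55/64.
u(4) = (−(−55/64) − 4)/4 = −201/256.
u(5) = (−(−201/256) − 4)/4 = −823/1024.

−823/1024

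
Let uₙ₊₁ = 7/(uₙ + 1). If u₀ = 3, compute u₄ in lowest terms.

273/116

u₁ = 7/(3 + 1) = 7/4.
u₂ = 7/(7/4 + 1) = 28/11.
u₃ = 7/(28/11 + 1) = 77/39.
u₄ = 7/(77/39 + 1) = 273/116.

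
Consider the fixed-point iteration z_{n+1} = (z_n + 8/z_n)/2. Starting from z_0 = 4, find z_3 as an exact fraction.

z_1 = (4 + 8/4)/2 = 3.
z_2 = (3 + 8/3)/2 = 17/6.
z_3 = (17/6 + 8/(17/6))/2 = 577/204.

577/204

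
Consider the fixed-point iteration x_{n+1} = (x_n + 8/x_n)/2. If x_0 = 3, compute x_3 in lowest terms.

x_1 = (3 + 8/3)/2 = 17/6.
x_2 = (17/6 + 8/(17/6))/2 = 577/204.
x_3 = (577/204 + 8/(577/204))/2 = 665857/235416.

665857/235416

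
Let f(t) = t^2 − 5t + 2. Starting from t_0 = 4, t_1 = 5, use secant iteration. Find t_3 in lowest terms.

41/9

f(4) = −2, f(5) = 2. t_2 = 5 − 2·(5 − 4)/(2 − (−2)) = 9/2.
f(5) = 2, f(9/2) = −1/4. t_3 = (9/2) − (−1/4)·((9/2) − 5)/((−1/4) − 2) = 41/9.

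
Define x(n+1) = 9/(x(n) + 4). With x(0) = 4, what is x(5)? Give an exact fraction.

x(1) = 9/(4 + 4) = 9/8.
x(2) = 9/(9/8 + 4) = 72/41.
x(3) = 9/(72/41 + 4) = 369/236.
x(4) = 9/(369/236 + 4) = 2124/1313.
x(5) = 9/(2124/1313 + 4) = 11817/7376.

11817/7376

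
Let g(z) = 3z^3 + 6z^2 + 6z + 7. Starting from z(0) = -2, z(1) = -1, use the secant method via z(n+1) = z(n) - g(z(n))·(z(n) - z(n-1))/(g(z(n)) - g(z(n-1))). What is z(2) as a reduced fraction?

-13/9

g(-2) = -5, g(-1) = 4. z(2) = (-1) - 4·((-1) - (-2))/(4 - (-5)) = -13/9.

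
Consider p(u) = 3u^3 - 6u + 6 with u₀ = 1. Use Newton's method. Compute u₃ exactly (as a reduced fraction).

p'(u) = 9u^2 - 6.
p(1) = 3, p'(1) = 3, so u₁ = 1 - 3/3 = 0.
p(0) = 6, p'(0) = -6, so u₂ = 0 - 6/(-6) = 1.
p(1) = 3, p'(1) = 3, so u₃ = 1 - 3/3 = 0.

0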